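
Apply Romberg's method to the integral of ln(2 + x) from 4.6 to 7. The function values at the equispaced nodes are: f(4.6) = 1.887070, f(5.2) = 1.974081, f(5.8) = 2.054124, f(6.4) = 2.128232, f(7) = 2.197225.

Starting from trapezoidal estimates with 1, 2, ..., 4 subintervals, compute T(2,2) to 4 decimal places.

4.9204

T(0,0) (trapezoid, 1 panel, h=2.4000): 4.901154
T(1,0) (trapezoid, 2 panels, h=1.2000): 4.915526
T(2,0) (trapezoid, 4 panels, h=0.6000): 4.919151
T(1,1) = 4.915526 + (4.915526 − 4.901154)/3 = 4.920317
T(2,1) = 4.919151 + (4.919151 − 4.915526)/3 = 4.920359
T(2,2) = 4.920359 + (4.920359 − 4.920317)/15 = 4.920362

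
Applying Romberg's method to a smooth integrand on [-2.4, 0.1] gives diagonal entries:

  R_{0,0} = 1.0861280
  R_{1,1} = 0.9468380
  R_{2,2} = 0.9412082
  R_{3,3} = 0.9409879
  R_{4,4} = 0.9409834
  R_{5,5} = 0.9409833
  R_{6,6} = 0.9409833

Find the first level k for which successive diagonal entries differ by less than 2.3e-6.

k = 5

|R_{1,1} − R_{0,0}| = 0.1392900 ≥ 2.3e-6
|R_{2,2} − R_{1,1}| = 0.0056298 ≥ 2.3e-6
|R_{3,3} − R_{2,2}| = 0.0002203 ≥ 2.3e-6
|R_{4,4} − R_{3,3}| = 0.0000045 ≥ 2.3e-6
|R_{5,5} − R_{4,4}| = 0.0000001 < 2.3e-6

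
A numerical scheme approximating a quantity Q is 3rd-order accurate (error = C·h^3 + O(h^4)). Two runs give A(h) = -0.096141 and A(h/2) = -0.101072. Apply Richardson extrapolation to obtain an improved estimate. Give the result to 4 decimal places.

Extrapolated value = (8·A(h/2) − A(h)) / (8 − 1)
= (8·(-0.101072) − (-0.096141)) / 7
= -0.712435 / 7 = -0.101776

-0.1018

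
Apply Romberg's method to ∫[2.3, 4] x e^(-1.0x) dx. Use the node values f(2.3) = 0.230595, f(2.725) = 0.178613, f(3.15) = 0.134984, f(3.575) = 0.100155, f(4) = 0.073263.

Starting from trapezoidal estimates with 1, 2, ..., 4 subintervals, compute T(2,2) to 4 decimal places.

T(0,0) (trapezoid, 1 panel, h=1.7000): 0.258279
T(1,0) (trapezoid, 2 panels, h=0.8500): 0.243876
T(2,0) (trapezoid, 4 panels, h=0.4250): 0.240414
T(1,1) = 0.243876 + (0.243876 − 0.258279)/3 = 0.239075
T(2,1) = 0.240414 + (0.240414 − 0.243876)/3 = 0.239260
T(2,2) = 0.239260 + (0.239260 − 0.239075)/15 = 0.239272

0.2393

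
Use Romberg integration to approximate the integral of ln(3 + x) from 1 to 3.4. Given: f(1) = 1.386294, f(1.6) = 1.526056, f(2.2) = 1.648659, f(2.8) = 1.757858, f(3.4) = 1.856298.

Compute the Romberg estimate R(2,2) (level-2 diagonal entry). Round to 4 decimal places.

3.9351

R(0,0) (trapezoid, 1 panel, h=2.4000): 3.891110
R(1,0) (trapezoid, 2 panels, h=1.2000): 3.923946
R(2,0) (trapezoid, 4 panels, h=0.6000): 3.932321
R(1,1) = 3.923946 + (3.923946 − 3.891110)/3 = 3.934891
R(2,1) = 3.932321 + (3.932321 − 3.923946)/3 = 3.935113
R(2,2) = 3.935113 + (3.935113 − 3.934891)/15 = 3.935128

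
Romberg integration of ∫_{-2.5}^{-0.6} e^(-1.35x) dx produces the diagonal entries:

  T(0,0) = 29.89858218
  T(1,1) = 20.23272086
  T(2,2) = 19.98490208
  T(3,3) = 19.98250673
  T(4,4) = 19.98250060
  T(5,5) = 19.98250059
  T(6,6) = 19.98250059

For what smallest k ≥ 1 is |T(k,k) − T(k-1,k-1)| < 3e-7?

k = 5

|T(1,1) − T(0,0)| = 9.66586132 ≥ 3e-7
|T(2,2) − T(1,1)| = 0.24781878 ≥ 3e-7
|T(3,3) − T(2,2)| = 0.00239535 ≥ 3e-7
|T(4,4) − T(3,3)| = 0.00000613 ≥ 3e-7
|T(5,5) − T(4,4)| = 0.00000001 < 3e-7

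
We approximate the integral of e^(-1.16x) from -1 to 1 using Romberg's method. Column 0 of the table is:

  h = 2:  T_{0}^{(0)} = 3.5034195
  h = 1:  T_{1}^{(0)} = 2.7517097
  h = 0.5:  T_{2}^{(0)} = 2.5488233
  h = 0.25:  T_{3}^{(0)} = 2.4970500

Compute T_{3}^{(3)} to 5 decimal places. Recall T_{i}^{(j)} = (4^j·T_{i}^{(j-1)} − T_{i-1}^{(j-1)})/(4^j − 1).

Richardson extrapolation on the trapezoidal column (denominator 4−1=3):
T_{1}^{(1)} = (4·2.7517097 − 3.5034195) / 3 = 2.5011398
T_{2}^{(1)} = 2.5488233 + (2.5488233 − 2.7517097)/3 = 2.4811945
T_{3}^{(1)} = 2.4970500 + (2.4970500 − 2.5488233)/3 = 2.4797922
T_{2}^{(2)} = 2.4811945 + (2.4811945 − 2.5011398)/15 = 2.4798648
T_{3}^{(2)} = 2.4797922 + (2.4797922 − 2.4811945)/15 = 2.4796987
T_{3}^{(3)} = 2.4796987 + (2.4796987 − 2.4798648)/63 = 2.4796961

2.47970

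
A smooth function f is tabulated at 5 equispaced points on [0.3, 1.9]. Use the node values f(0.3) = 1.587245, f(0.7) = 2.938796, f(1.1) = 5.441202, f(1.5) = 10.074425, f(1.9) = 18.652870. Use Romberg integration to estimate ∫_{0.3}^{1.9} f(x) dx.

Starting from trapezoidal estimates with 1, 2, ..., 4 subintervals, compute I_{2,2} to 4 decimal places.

I_{0,0} (trapezoid, 1 panel, h=1.6000): 16.192092
I_{1,0} (trapezoid, 2 panels, h=0.8000): 12.449008
I_{2,0} (trapezoid, 4 panels, h=0.4000): 11.429792
I_{1,1} = 12.449008 + (12.449008 − 16.192092)/3 = 11.201313
I_{2,1} = 11.429792 + (11.429792 − 12.449008)/3 = 11.090053
I_{2,2} = 11.090053 + (11.090053 − 11.201313)/15 = 11.082636

11.0826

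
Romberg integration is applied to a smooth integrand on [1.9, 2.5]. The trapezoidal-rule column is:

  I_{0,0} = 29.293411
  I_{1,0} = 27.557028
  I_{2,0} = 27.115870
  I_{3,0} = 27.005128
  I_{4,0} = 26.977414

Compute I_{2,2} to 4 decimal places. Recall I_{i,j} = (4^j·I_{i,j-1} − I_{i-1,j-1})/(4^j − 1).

26.9682

Richardson extrapolation on the trapezoidal column (denominator 4−1=3):
I_{1,1} = (4·27.557028 − 29.293411) / 3 = 26.978234
I_{2,1} = 27.115870 + (27.115870 − 27.557028)/3 = 26.968817
I_{2,2} = (16·26.968817 − 26.978234) / 15 = 26.968189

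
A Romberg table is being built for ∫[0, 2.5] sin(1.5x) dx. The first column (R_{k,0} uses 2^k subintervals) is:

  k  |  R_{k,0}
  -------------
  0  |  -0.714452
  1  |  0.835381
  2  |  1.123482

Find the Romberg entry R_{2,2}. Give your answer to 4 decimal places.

R_{1,1} = (4·0.835381 − (-0.714452)) / 3 = 1.351992
R_{2,1} = (4·1.123482 − 0.835381) / 3 = 1.219516
R_{2,2} = (16·1.219516 − 1.351992) / 15 = 1.210684

1.2107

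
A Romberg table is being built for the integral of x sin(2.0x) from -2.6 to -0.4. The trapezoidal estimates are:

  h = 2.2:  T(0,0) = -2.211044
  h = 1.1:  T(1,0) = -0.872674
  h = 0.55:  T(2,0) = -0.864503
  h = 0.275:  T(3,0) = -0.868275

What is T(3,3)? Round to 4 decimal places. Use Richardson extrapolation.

-0.8697

T(1,1) = (4·(-0.872674) − (-2.211044)) / 3 = -0.426551
T(2,1) = (4·(-0.864503) − (-0.872674)) / 3 = -0.861779
T(3,1) = -0.868275 + (-0.868275 − (-0.864503))/3 = -0.869532
T(2,2) = (16·(-0.861779) − (-0.426551)) / 15 = -0.890794
T(3,2) = -0.869532 + (-0.869532 − (-0.861779))/15 = -0.870049
T(3,3) = (64·(-0.870049) − (-0.890794)) / 63 = -0.869720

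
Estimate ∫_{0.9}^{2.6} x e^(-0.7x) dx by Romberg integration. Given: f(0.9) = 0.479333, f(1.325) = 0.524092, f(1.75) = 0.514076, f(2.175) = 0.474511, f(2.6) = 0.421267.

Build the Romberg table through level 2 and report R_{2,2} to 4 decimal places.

0.8392

R_{0,0} (trapezoid, 1 panel, h=1.7000): 0.765510
R_{1,0} (trapezoid, 2 panels, h=0.8500): 0.819720
R_{2,0} (trapezoid, 4 panels, h=0.4250): 0.834266
R_{1,1} = 0.819720 + (0.819720 − 0.765510)/3 = 0.837790
R_{2,1} = 0.834266 + (0.834266 − 0.819720)/3 = 0.839115
R_{2,2} = 0.839115 + (0.839115 − 0.837790)/15 = 0.839203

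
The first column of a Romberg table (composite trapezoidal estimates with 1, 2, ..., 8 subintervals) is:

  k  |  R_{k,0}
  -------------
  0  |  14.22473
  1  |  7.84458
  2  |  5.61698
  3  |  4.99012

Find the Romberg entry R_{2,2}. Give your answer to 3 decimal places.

4.818

R_{1,1} = (4·7.84458 − 14.22473) / 3 = 5.71786
R_{2,1} = 5.61698 + (5.61698 − 7.84458)/3 = 4.87445
R_{2,2} = (16·4.87445 − 5.71786) / 15 = 4.81822
(Column j=1 coincides with Simpson's rule on the same nodes.)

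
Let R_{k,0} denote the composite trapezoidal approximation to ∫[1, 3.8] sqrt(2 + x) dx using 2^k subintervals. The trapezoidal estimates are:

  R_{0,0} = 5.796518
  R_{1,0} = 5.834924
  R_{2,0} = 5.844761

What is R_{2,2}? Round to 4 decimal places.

5.8481

Richardson extrapolation on the trapezoidal column (denominator 4−1=3):
R_{1,1} = (4·5.834924 − 5.796518) / 3 = 5.847726
R_{2,1} = (4·5.844761 − 5.834924) / 3 = 5.848040
R_{2,2} = (16·5.848040 − 5.847726) / 15 = 5.848061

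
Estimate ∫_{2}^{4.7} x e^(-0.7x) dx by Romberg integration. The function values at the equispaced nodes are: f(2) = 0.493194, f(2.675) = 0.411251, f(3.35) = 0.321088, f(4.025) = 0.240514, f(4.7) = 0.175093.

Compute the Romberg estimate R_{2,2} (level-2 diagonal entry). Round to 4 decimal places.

R_{0,0} (trapezoid, 1 panel, h=2.7000): 0.902187
R_{1,0} (trapezoid, 2 panels, h=1.3500): 0.884563
R_{2,0} (trapezoid, 4 panels, h=0.6750): 0.882223
R_{1,1} = 0.884563 + (0.884563 − 0.902187)/3 = 0.878688
R_{2,1} = 0.882223 + (0.882223 − 0.884563)/3 = 0.881443
R_{2,2} = 0.881443 + (0.881443 − 0.878688)/15 = 0.881627

0.8816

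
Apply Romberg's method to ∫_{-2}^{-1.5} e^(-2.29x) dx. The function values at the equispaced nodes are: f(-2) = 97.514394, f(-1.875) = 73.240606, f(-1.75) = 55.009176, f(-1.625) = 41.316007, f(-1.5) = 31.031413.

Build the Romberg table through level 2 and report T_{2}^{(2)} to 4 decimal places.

29.0319

T_{0}^{(0)} (trapezoid, 1 panel, h=0.5000): 32.136452
T_{1}^{(0)} (trapezoid, 2 panels, h=0.2500): 29.820520
T_{2}^{(0)} (trapezoid, 4 panels, h=0.1250): 29.229837
T_{1}^{(1)} = 29.820520 + (29.820520 − 32.136452)/3 = 29.048543
T_{2}^{(1)} = 29.229837 + (29.229837 − 29.820520)/3 = 29.032943
T_{2}^{(2)} = 29.032943 + (29.032943 − 29.048543)/15 = 29.031903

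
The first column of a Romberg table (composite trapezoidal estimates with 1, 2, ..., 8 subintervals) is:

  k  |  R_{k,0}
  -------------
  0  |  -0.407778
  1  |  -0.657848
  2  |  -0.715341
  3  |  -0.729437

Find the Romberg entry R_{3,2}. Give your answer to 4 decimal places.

Richardson extrapolation on the trapezoidal column (denominator 4−1=3):
R_{2,1} = (4·(-0.715341) − (-0.657848)) / 3 = -0.734505
R_{3,1} = (4·(-0.729437) − (-0.715341)) / 3 = -0.734136
R_{3,2} = (16·(-0.734136) − (-0.734505)) / 15 = -0.734111

-0.7341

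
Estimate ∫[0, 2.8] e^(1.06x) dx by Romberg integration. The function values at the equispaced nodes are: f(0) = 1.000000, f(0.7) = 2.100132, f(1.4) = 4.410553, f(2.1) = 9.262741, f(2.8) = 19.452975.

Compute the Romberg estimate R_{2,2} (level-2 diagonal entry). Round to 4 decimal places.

17.4132

R_{0,0} (trapezoid, 1 panel, h=2.8000): 28.634165
R_{1,0} (trapezoid, 2 panels, h=1.4000): 20.491857
R_{2,0} (trapezoid, 4 panels, h=0.7000): 18.199939
R_{1,1} = 20.491857 + (20.491857 − 28.634165)/3 = 17.777754
R_{2,1} = 18.199939 + (18.199939 − 20.491857)/3 = 17.435966
R_{2,2} = 17.435966 + (17.435966 − 17.777754)/15 = 17.413180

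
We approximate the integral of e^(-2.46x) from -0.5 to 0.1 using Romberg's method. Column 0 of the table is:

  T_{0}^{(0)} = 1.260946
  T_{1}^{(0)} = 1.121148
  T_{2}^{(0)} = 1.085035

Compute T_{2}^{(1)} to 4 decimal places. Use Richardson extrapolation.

Richardson extrapolation on the trapezoidal column (denominator 4−1=3):
T_{2}^{(1)} = 1.085035 + (1.085035 − 1.121148)/3 = 1.072997

1.0730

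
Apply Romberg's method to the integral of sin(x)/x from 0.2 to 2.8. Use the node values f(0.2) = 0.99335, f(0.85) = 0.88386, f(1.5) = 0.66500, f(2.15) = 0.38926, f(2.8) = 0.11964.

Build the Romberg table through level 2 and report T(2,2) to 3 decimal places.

T(0,0) (trapezoid, 1 panel, h=2.6000): 1.44689
T(1,0) (trapezoid, 2 panels, h=1.3000): 1.58794
T(2,0) (trapezoid, 4 panels, h=0.6500): 1.62150
T(1,1) = 1.58794 + (1.58794 − 1.44689)/3 = 1.63496
T(2,1) = 1.62150 + (1.62150 − 1.58794)/3 = 1.63269
T(2,2) = 1.63269 + (1.63269 − 1.63496)/15 = 1.63254

1.633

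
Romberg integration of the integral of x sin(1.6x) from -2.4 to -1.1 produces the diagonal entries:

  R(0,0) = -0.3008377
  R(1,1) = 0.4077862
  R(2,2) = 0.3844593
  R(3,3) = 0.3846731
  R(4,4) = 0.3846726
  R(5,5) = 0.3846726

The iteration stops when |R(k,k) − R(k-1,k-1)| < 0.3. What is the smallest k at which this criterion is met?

|R(1,1) − R(0,0)| = 0.7086239 ≥ 0.3
|R(2,2) − R(1,1)| = 0.0233269 < 0.3

k = 2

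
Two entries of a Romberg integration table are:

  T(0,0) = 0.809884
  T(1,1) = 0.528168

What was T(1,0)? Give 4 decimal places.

0.5986

From T(1,1) = (4·T(1,0) − T(0,0))/3, solve for T(1,0):
4·T(1,0) = 3·0.528168 + 0.809884 = 2.394388
T(1,0) = 0.598597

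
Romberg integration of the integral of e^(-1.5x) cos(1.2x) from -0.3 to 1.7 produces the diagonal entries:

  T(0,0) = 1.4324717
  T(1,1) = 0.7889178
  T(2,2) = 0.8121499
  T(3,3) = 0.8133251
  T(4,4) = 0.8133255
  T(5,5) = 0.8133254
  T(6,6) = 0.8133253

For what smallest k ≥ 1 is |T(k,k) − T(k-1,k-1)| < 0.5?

k = 2

|T(1,1) − T(0,0)| = 0.6435539 ≥ 0.5
|T(2,2) − T(1,1)| = 0.0232321 < 0.5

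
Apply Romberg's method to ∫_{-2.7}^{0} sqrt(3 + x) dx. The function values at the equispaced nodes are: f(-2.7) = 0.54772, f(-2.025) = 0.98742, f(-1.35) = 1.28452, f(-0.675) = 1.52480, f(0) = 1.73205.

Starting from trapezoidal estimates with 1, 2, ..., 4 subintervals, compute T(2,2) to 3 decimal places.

3.353

T(0,0) (trapezoid, 1 panel, h=2.7000): 3.07769
T(1,0) (trapezoid, 2 panels, h=1.3500): 3.27295
T(2,0) (trapezoid, 4 panels, h=0.6750): 3.33222
T(1,1) = 3.27295 + (3.27295 − 3.07769)/3 = 3.33804
T(2,1) = 3.33222 + (3.33222 − 3.27295)/3 = 3.35198
T(2,2) = 3.35198 + (3.35198 − 3.33804)/15 = 3.35291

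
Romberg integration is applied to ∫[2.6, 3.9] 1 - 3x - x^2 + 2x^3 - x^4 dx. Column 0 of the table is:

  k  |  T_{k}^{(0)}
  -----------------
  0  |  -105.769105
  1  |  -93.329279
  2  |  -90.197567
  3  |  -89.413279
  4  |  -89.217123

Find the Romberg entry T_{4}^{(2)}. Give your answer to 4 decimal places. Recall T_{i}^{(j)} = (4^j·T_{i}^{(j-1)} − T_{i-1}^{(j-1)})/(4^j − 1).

-89.1517

Richardson extrapolation on the trapezoidal column (denominator 4−1=3):
T_{3}^{(1)} = (4·(-89.413279) − (-90.197567)) / 3 = -89.151850
T_{4}^{(1)} = (4·(-89.217123) − (-89.413279)) / 3 = -89.151738
T_{4}^{(2)} = (16·(-89.151738) − (-89.151850)) / 15 = -89.151731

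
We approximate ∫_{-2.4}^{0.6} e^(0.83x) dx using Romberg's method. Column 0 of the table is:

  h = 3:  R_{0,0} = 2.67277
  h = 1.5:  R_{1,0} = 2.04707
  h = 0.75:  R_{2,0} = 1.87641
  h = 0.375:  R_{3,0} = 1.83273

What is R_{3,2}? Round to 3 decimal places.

R_{2,1} = 1.87641 + (1.87641 − 2.04707)/3 = 1.81952
R_{3,1} = 1.83273 + (1.83273 − 1.87641)/3 = 1.81817
R_{3,2} = (16·1.81817 − 1.81952) / 15 = 1.81808

1.818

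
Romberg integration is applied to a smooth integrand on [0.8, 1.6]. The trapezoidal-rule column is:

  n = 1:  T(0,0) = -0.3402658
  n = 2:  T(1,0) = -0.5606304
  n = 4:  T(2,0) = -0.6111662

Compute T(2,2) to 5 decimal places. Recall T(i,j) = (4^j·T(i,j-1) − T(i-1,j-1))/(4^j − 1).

Richardson extrapolation on the trapezoidal column (denominator 4−1=3):
T(1,1) = (4·(-0.5606304) − (-0.3402658)) / 3 = -0.6340853
T(2,1) = -0.6111662 + (-0.6111662 − (-0.5606304))/3 = -0.6280115
T(2,2) = (16·(-0.6280115) − (-0.6340853)) / 15 = -0.6276066

-0.62761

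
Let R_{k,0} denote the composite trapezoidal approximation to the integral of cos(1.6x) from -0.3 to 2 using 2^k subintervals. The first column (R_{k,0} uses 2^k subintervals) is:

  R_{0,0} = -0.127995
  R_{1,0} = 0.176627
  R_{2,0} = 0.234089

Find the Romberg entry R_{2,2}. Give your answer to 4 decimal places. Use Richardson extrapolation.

0.2516

Richardson extrapolation on the trapezoidal column (denominator 4−1=3):
R_{1,1} = 0.176627 + (0.176627 − (-0.127995))/3 = 0.278168
R_{2,1} = 0.234089 + (0.234089 − 0.176627)/3 = 0.253243
R_{2,2} = 0.253243 + (0.253243 − 0.278168)/15 = 0.251581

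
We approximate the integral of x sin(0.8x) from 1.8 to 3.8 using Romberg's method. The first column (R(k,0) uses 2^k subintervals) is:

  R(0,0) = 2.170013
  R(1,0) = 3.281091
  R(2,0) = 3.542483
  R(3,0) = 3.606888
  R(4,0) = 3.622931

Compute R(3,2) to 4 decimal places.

3.6283

Richardson extrapolation on the trapezoidal column (denominator 4−1=3):
R(2,1) = (4·3.542483 − 3.281091) / 3 = 3.629614
R(3,1) = 3.606888 + (3.606888 − 3.542483)/3 = 3.628356
R(3,2) = (16·3.628356 − 3.629614) / 15 = 3.628272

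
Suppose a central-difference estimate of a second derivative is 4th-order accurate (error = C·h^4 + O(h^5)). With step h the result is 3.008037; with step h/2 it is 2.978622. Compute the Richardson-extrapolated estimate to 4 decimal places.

Extrapolated value = (16·A(h/2) − A(h)) / (16 − 1)
= (16·2.978622 − 3.008037) / 15
= 44.649915 / 15 = 2.976661

2.9767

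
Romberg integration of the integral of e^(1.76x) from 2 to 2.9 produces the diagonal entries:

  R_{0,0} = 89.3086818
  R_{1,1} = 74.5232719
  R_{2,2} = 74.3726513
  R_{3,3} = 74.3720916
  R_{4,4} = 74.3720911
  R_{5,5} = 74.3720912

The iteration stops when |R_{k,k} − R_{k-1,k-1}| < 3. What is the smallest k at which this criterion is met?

|R_{1,1} − R_{0,0}| = 14.7854099 ≥ 3
|R_{2,2} − R_{1,1}| = 0.1506206 < 3

k = 2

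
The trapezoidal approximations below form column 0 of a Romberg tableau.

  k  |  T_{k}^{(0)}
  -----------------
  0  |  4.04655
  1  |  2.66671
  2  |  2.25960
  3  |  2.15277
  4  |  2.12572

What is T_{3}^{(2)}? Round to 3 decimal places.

Richardson extrapolation on the trapezoidal column (denominator 4−1=3):
T_{2}^{(1)} = (4·2.25960 − 2.66671) / 3 = 2.12390
T_{3}^{(1)} = 2.15277 + (2.15277 − 2.25960)/3 = 2.11716
T_{3}^{(2)} = (16·2.11716 − 2.12390) / 15 = 2.11671

2.117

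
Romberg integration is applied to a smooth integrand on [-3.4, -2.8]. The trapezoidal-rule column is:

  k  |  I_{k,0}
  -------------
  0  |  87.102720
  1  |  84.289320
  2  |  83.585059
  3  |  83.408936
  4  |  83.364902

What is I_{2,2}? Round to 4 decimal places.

Richardson extrapolation on the trapezoidal column (denominator 4−1=3):
I_{1,1} = (4·84.289320 − 87.102720) / 3 = 83.351520
I_{2,1} = (4·83.585059 − 84.289320) / 3 = 83.350305
I_{2,2} = (16·83.350305 − 83.351520) / 15 = 83.350224

83.3502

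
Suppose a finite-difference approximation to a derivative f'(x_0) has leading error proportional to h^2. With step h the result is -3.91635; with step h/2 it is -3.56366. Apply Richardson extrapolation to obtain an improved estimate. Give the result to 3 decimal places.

-3.446

The leading error scales as h^2; refining by a factor of 2 reduces it by 2^2 = 4.
Extrapolated value = (4·A(h/2) − A(h)) / (4 − 1)
= (4·(-3.56366) − (-3.91635)) / 3
= -10.33829 / 3 = -3.44610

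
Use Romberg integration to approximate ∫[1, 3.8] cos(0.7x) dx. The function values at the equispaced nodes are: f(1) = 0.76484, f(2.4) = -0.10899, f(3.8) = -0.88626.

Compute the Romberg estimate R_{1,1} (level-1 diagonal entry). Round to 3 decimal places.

-0.260

R_{0,0} (trapezoid, 1 panel, h=2.8000): -0.16999
R_{1,0} (trapezoid, 2 panels, h=1.4000): -0.23758
R_{1,1} = -0.23758 + (-0.23758 − (-0.16999))/3 = -0.26011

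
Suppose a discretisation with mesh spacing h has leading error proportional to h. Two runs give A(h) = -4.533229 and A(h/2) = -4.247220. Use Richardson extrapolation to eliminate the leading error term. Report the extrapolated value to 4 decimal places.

The leading error scales as h; refining by a factor of 2 reduces it by 2^1 = 2.
Extrapolated value = (2·A(h/2) − A(h)) / (2 − 1)
= (2·(-4.247220) − (-4.533229)) / 1
= -3.961211 / 1 = -3.961211

-3.9612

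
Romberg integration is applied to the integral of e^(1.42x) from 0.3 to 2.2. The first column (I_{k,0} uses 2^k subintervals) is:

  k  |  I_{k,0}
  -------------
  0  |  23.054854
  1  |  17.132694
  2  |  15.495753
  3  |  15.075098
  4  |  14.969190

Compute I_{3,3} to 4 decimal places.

14.9338

Richardson extrapolation on the trapezoidal column (denominator 4−1=3):
I_{1,1} = (4·17.132694 − 23.054854) / 3 = 15.158641
I_{2,1} = (4·15.495753 − 17.132694) / 3 = 14.950106
I_{3,1} = (4·15.075098 − 15.495753) / 3 = 14.934880
I_{2,2} = 14.950106 + (14.950106 − 15.158641)/15 = 14.936204
I_{3,2} = (16·14.934880 − 14.950106) / 15 = 14.933865
I_{3,3} = (64·14.933865 − 14.936204) / 63 = 14.933828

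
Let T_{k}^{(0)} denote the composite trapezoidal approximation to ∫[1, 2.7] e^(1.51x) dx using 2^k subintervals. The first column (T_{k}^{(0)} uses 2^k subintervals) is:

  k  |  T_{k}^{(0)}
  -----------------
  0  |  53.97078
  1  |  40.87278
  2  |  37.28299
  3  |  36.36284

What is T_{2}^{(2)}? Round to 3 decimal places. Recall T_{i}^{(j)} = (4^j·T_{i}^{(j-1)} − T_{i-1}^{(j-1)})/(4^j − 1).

36.058

Richardson extrapolation on the trapezoidal column (denominator 4−1=3):
T_{1}^{(1)} = 40.87278 + (40.87278 − 53.97078)/3 = 36.50678
T_{2}^{(1)} = (4·37.28299 − 40.87278) / 3 = 36.08639
T_{2}^{(2)} = (16·36.08639 − 36.50678) / 15 = 36.05836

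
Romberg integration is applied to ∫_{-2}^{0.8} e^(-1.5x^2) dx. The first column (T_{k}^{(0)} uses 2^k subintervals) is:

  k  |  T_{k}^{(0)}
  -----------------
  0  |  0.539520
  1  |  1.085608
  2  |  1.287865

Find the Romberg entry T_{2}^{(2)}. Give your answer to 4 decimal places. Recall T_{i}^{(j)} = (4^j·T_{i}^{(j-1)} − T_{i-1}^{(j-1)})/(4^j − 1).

1.3611

T_{1}^{(1)} = 1.085608 + (1.085608 − 0.539520)/3 = 1.267637
T_{2}^{(1)} = (4·1.287865 − 1.085608) / 3 = 1.355284
T_{2}^{(2)} = 1.355284 + (1.355284 − 1.267637)/15 = 1.361127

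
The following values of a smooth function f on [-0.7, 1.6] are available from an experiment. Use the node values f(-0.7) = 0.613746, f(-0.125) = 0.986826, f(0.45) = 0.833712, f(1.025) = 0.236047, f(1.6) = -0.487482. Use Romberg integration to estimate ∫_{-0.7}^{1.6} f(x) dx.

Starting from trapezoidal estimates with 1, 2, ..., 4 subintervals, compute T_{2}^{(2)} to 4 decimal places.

T_{0}^{(0)} (trapezoid, 1 panel, h=2.3000): 0.145204
T_{1}^{(0)} (trapezoid, 2 panels, h=1.1500): 1.031371
T_{2}^{(0)} (trapezoid, 4 panels, h=0.5750): 1.218837
T_{1}^{(1)} = 1.031371 + (1.031371 − 0.145204)/3 = 1.326760
T_{2}^{(1)} = 1.218837 + (1.218837 − 1.031371)/3 = 1.281326
T_{2}^{(2)} = 1.281326 + (1.281326 − 1.326760)/15 = 1.278297

1.2783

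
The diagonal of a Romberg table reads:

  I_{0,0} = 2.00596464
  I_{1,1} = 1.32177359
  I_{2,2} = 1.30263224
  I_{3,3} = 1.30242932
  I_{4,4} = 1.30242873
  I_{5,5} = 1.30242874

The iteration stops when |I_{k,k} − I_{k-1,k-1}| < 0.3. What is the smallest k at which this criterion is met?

|I_{1,1} − I_{0,0}| = 0.68419105 ≥ 0.3
|I_{2,2} − I_{1,1}| = 0.01914135 < 0.3

k = 2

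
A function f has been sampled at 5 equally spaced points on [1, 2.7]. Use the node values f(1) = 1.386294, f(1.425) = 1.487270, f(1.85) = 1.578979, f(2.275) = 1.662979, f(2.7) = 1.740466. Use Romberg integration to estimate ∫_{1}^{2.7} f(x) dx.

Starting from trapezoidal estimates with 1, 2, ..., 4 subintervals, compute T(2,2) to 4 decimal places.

T(0,0) (trapezoid, 1 panel, h=1.7000): 2.657746
T(1,0) (trapezoid, 2 panels, h=0.8500): 2.671005
T(2,0) (trapezoid, 4 panels, h=0.4250): 2.674358
T(1,1) = 2.671005 + (2.671005 − 2.657746)/3 = 2.675425
T(2,1) = 2.674358 + (2.674358 − 2.671005)/3 = 2.675476
T(2,2) = 2.675476 + (2.675476 − 2.675425)/15 = 2.675479

2.6755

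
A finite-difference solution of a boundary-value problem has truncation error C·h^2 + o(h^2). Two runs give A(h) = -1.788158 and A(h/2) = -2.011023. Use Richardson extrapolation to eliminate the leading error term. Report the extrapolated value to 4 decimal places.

Extrapolated value = (4·A(h/2) − A(h)) / (4 − 1)
= (4·(-2.011023) − (-1.788158)) / 3
= -6.255934 / 3 = -2.085311

-2.0853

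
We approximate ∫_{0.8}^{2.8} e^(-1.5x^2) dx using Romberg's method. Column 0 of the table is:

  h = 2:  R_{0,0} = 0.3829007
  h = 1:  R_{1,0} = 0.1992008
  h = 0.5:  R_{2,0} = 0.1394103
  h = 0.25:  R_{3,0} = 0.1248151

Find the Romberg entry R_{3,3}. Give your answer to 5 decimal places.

0.12001

Richardson extrapolation on the trapezoidal column (denominator 4−1=3):
R_{1,1} = (4·0.1992008 − 0.3829007) / 3 = 0.1379675
R_{2,1} = (4·0.1394103 − 0.1992008) / 3 = 0.1194801
R_{3,1} = (4·0.1248151 − 0.1394103) / 3 = 0.1199500
R_{2,2} = (16·0.1194801 − 0.1379675) / 15 = 0.1182476
R_{3,2} = (16·0.1199500 − 0.1194801) / 15 = 0.1199813
R_{3,3} = 0.1199813 + (0.1199813 − 0.1182476)/63 = 0.1200088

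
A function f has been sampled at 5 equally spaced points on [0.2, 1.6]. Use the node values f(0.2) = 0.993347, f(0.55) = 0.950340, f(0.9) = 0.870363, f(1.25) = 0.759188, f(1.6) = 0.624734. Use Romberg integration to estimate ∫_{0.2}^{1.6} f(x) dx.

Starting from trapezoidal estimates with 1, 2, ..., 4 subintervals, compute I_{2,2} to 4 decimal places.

I_{0,0} (trapezoid, 1 panel, h=1.4000): 1.132657
I_{1,0} (trapezoid, 2 panels, h=0.7000): 1.175582
I_{2,0} (trapezoid, 4 panels, h=0.3500): 1.186126
I_{1,1} = 1.175582 + (1.175582 − 1.132657)/3 = 1.189890
I_{2,1} = 1.186126 + (1.186126 − 1.175582)/3 = 1.189641
I_{2,2} = 1.189641 + (1.189641 − 1.189890)/15 = 1.189624

1.1896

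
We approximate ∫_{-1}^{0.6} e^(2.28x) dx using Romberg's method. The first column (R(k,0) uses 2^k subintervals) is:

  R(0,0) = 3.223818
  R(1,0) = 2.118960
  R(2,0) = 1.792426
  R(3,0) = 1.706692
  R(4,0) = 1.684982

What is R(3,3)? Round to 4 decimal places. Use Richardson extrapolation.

1.6777

Richardson extrapolation on the trapezoidal column (denominator 4−1=3):
R(1,1) = 2.118960 + (2.118960 − 3.223818)/3 = 1.750674
R(2,1) = (4·1.792426 − 2.118960) / 3 = 1.683581
R(3,1) = (4·1.706692 − 1.792426) / 3 = 1.678114
R(2,2) = (16·1.683581 − 1.750674) / 15 = 1.679108
R(3,2) = 1.678114 + (1.678114 − 1.683581)/15 = 1.677750
R(3,3) = (64·1.677750 − 1.679108) / 63 = 1.677728
(Column j=1 coincides with Simpson's rule on the same nodes.)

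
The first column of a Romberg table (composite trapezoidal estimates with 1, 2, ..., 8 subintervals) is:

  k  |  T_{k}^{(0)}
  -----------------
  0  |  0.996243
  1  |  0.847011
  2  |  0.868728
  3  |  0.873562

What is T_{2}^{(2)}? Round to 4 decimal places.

0.8812

Richardson extrapolation on the trapezoidal column (denominator 4−1=3):
T_{1}^{(1)} = (4·0.847011 − 0.996243) / 3 = 0.797267
T_{2}^{(1)} = 0.868728 + (0.868728 − 0.847011)/3 = 0.875967
T_{2}^{(2)} = (16·0.875967 − 0.797267) / 15 = 0.881214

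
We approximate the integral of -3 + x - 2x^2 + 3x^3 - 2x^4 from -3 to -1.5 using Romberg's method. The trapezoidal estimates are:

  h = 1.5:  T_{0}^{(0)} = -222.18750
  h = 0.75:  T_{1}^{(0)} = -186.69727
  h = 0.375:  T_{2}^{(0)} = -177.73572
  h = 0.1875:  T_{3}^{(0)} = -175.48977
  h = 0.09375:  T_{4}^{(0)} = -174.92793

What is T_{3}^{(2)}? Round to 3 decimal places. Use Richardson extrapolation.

-174.741

T_{2}^{(1)} = -177.73572 + (-177.73572 − (-186.69727))/3 = -174.74854
T_{3}^{(1)} = -175.48977 + (-175.48977 − (-177.73572))/3 = -174.74112
T_{3}^{(2)} = (16·(-174.74112) − (-174.74854)) / 15 = -174.74063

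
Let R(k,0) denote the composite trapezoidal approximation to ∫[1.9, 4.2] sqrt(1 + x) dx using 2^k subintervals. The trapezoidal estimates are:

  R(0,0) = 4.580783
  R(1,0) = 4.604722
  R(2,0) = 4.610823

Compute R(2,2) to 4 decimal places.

R(1,1) = 4.604722 + (4.604722 − 4.580783)/3 = 4.612702
R(2,1) = (4·4.610823 − 4.604722) / 3 = 4.612857
R(2,2) = (16·4.612857 − 4.612702) / 15 = 4.612867
(Column j=1 coincides with Simpson's rule on the same nodes.)

4.6129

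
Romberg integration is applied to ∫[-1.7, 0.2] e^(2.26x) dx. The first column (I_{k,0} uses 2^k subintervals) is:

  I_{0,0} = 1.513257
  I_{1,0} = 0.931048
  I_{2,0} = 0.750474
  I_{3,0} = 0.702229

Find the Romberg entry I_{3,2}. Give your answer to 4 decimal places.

Richardson extrapolation on the trapezoidal column (denominator 4−1=3):
I_{2,1} = 0.750474 + (0.750474 − 0.931048)/3 = 0.690283
I_{3,1} = (4·0.702229 − 0.750474) / 3 = 0.686147
I_{3,2} = (16·0.686147 − 0.690283) / 15 = 0.685871

0.6859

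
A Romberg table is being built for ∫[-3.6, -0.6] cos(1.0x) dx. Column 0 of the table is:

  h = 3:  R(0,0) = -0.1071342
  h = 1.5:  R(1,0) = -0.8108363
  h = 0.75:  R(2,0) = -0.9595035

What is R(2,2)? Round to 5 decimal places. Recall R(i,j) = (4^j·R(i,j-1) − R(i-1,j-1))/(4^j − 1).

R(1,1) = (4·(-0.8108363) − (-0.1071342)) / 3 = -1.0454037
R(2,1) = (4·(-0.9595035) − (-0.8108363)) / 3 = -1.0090592
R(2,2) = -1.0090592 + (-1.0090592 − (-1.0454037))/15 = -1.0066362

-1.00664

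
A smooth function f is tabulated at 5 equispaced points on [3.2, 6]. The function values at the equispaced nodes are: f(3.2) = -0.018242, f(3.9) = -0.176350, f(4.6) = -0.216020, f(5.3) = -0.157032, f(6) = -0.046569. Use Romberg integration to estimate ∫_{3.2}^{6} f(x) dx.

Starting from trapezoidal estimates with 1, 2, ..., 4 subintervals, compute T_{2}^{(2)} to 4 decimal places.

-0.4267

T_{0}^{(0)} (trapezoid, 1 panel, h=2.8000): -0.090735
T_{1}^{(0)} (trapezoid, 2 panels, h=1.4000): -0.347796
T_{2}^{(0)} (trapezoid, 4 panels, h=0.7000): -0.407265
T_{1}^{(1)} = -0.347796 + (-0.347796 − (-0.090735))/3 = -0.433483
T_{2}^{(1)} = -0.407265 + (-0.407265 − (-0.347796))/3 = -0.427088
T_{2}^{(2)} = -0.427088 + (-0.427088 − (-0.433483))/15 = -0.426662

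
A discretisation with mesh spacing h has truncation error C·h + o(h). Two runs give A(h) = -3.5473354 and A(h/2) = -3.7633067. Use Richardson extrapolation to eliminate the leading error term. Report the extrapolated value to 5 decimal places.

-3.97928

Extrapolated value = (2·A(h/2) − A(h)) / (2 − 1)
= (2·(-3.7633067) − (-3.5473354)) / 1
= -3.9792780 / 1 = -3.9792780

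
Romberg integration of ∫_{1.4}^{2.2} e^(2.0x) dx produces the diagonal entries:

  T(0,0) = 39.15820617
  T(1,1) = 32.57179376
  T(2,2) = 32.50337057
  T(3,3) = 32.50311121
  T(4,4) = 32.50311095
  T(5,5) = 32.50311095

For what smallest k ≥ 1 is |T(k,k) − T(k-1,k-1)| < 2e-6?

|T(1,1) − T(0,0)| = 6.58641241 ≥ 2e-6
|T(2,2) − T(1,1)| = 0.06842319 ≥ 2e-6
|T(3,3) − T(2,2)| = 0.00025936 ≥ 2e-6
|T(4,4) − T(3,3)| = 0.00000026 < 2e-6

k = 4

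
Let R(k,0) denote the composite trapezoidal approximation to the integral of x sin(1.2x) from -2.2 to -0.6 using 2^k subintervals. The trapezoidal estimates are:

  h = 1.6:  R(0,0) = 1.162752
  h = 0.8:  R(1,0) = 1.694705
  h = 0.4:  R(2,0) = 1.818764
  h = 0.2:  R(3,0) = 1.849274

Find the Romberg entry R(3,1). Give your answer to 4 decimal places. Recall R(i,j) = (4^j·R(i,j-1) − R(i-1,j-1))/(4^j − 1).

1.8594

Richardson extrapolation on the trapezoidal column (denominator 4−1=3):
R(3,1) = 1.849274 + (1.849274 − 1.818764)/3 = 1.859444
(Column j=1 coincides with Simpson's rule on the same nodes.)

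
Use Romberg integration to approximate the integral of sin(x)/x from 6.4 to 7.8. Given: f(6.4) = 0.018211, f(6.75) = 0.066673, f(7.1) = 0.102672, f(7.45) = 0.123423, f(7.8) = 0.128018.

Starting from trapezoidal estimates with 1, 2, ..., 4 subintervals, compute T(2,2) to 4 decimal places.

T(0,0) (trapezoid, 1 panel, h=1.4000): 0.102360
T(1,0) (trapezoid, 2 panels, h=0.7000): 0.123051
T(2,0) (trapezoid, 4 panels, h=0.3500): 0.128059
T(1,1) = 0.123051 + (0.123051 − 0.102360)/3 = 0.129948
T(2,1) = 0.128059 + (0.128059 − 0.123051)/3 = 0.129728
T(2,2) = 0.129728 + (0.129728 − 0.129948)/15 = 0.129713

0.1297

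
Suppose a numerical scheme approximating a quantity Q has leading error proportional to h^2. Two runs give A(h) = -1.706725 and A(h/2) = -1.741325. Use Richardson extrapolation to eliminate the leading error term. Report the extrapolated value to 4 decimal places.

-1.7529

The leading error scales as h^2; refining by a factor of 2 reduces it by 2^2 = 4.
Extrapolated value = (4·A(h/2) − A(h)) / (4 − 1)
= (4·(-1.741325) − (-1.706725)) / 3
= -5.258575 / 3 = -1.752858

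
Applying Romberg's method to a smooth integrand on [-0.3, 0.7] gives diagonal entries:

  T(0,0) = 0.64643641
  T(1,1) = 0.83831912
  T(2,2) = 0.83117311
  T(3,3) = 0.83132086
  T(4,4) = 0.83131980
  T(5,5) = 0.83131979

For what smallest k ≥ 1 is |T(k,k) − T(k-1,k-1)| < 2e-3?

|T(1,1) − T(0,0)| = 0.19188271 ≥ 2e-3
|T(2,2) − T(1,1)| = 0.00714601 ≥ 2e-3
|T(3,3) − T(2,2)| = 0.00014775 < 2e-3

k = 3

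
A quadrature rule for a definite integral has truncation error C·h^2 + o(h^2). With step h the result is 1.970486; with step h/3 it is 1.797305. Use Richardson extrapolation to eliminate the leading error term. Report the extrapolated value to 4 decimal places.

1.7757

The leading error scales as h^2; refining by a factor of 3 reduces it by 3^2 = 9.
Extrapolated value = (9·A(h/3) − A(h)) / (9 − 1)
= (9·1.797305 − 1.970486) / 8
= 14.205259 / 8 = 1.775657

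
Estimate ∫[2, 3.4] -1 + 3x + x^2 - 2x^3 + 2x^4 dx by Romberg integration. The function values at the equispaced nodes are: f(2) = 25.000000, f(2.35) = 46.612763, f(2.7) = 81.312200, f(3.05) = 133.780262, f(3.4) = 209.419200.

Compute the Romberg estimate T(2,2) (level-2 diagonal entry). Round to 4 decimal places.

T(0,0) (trapezoid, 1 panel, h=1.4000): 164.093440
T(1,0) (trapezoid, 2 panels, h=0.7000): 138.965260
T(2,0) (trapezoid, 4 panels, h=0.3500): 132.620189
T(1,1) = 138.965260 + (138.965260 − 164.093440)/3 = 130.589200
T(2,1) = 132.620189 + (132.620189 − 138.965260)/3 = 130.505165
T(2,2) = 130.505165 + (130.505165 − 130.589200)/15 = 130.499563

130.4996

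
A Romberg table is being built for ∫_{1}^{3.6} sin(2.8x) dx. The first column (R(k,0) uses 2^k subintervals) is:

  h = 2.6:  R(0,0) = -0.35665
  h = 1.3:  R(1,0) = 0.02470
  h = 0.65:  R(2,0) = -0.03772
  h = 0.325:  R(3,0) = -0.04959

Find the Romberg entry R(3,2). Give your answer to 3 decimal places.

-0.053

Richardson extrapolation on the trapezoidal column (denominator 4−1=3):
R(2,1) = (4·(-0.03772) − 0.02470) / 3 = -0.05853
R(3,1) = (4·(-0.04959) − (-0.03772)) / 3 = -0.05355
R(3,2) = (16·(-0.05355) − (-0.05853)) / 15 = -0.05322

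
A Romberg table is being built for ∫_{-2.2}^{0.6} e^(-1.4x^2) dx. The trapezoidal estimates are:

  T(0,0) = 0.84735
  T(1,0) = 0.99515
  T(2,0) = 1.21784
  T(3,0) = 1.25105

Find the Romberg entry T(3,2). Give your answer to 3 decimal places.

T(2,1) = (4·1.21784 − 0.99515) / 3 = 1.29207
T(3,1) = 1.25105 + (1.25105 − 1.21784)/3 = 1.26212
T(3,2) = (16·1.26212 − 1.29207) / 15 = 1.26012
(Column j=1 coincides with Simpson's rule on the same nodes.)

1.260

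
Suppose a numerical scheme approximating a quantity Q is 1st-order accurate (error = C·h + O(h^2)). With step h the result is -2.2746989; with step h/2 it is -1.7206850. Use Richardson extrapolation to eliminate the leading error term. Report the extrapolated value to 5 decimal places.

The leading error scales as h; refining by a factor of 2 reduces it by 2^1 = 2.
Extrapolated value = (2·A(h/2) − A(h)) / (2 − 1)
= (2·(-1.7206850) − (-2.2746989)) / 1
= -1.1666711 / 1 = -1.1666711

-1.16667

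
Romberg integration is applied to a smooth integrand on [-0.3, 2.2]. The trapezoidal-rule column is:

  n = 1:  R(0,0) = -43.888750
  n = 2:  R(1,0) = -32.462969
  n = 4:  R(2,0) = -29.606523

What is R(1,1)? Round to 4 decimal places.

-28.6544

R(1,1) = -32.462969 + (-32.462969 − (-43.888750))/3 = -28.654375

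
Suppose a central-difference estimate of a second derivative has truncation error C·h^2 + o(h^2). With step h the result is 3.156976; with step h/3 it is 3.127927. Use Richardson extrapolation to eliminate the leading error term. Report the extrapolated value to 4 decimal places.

The leading error scales as h^2; refining by a factor of 3 reduces it by 3^2 = 9.
Extrapolated value = (9·A(h/3) − A(h)) / (9 − 1)
= (9·3.127927 − 3.156976) / 8
= 24.994367 / 8 = 3.124296

3.1243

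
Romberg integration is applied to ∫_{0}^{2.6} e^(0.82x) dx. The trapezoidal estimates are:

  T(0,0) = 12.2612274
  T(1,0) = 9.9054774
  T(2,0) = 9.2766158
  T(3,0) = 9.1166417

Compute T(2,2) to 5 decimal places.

Richardson extrapolation on the trapezoidal column (denominator 4−1=3):
T(1,1) = 9.9054774 + (9.9054774 − 12.2612274)/3 = 9.1202274
T(2,1) = (4·9.2766158 − 9.9054774) / 3 = 9.0669953
T(2,2) = 9.0669953 + (9.0669953 − 9.1202274)/15 = 9.0634465

9.06345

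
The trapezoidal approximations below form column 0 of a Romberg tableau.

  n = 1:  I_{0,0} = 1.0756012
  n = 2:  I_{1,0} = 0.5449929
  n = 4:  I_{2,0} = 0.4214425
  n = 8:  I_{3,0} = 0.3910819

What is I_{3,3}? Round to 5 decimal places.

0.38101

I_{1,1} = (4·0.5449929 − 1.0756012) / 3 = 0.3681235
I_{2,1} = 0.4214425 + (0.4214425 − 0.5449929)/3 = 0.3802590
I_{3,1} = 0.3910819 + (0.3910819 − 0.4214425)/3 = 0.3809617
I_{2,2} = 0.3802590 + (0.3802590 − 0.3681235)/15 = 0.3810680
I_{3,2} = (16·0.3809617 − 0.3802590) / 15 = 0.3810085
I_{3,3} = 0.3810085 + (0.3810085 − 0.3810680)/63 = 0.3810076
(Column j=1 coincides with Simpson's rule on the same nodes.)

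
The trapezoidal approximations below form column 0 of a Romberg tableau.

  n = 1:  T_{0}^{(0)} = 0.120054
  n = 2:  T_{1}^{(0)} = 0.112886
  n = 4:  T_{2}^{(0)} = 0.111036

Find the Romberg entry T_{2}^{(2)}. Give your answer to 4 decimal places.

T_{1}^{(1)} = (4·0.112886 − 0.120054) / 3 = 0.110497
T_{2}^{(1)} = 0.111036 + (0.111036 − 0.112886)/3 = 0.110419
T_{2}^{(2)} = (16·0.110419 − 0.110497) / 15 = 0.110414

0.1104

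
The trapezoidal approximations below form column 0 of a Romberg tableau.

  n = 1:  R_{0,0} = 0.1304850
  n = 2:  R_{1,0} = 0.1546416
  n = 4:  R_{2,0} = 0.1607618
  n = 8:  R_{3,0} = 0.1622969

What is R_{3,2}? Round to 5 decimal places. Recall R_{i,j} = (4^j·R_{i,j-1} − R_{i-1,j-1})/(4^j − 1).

R_{2,1} = (4·0.1607618 − 0.1546416) / 3 = 0.1628019
R_{3,1} = 0.1622969 + (0.1622969 − 0.1607618)/3 = 0.1628086
R_{3,2} = (16·0.1628086 − 0.1628019) / 15 = 0.1628090

0.16281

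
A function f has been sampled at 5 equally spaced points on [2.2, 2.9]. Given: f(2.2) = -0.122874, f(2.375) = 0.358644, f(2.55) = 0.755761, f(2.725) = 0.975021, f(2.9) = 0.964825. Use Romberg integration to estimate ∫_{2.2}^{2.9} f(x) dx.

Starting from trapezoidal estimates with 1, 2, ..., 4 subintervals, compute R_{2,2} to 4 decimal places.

R_{0,0} (trapezoid, 1 panel, h=0.7000): 0.294683
R_{1,0} (trapezoid, 2 panels, h=0.3500): 0.411858
R_{2,0} (trapezoid, 4 panels, h=0.1750): 0.439320
R_{1,1} = 0.411858 + (0.411858 − 0.294683)/3 = 0.450916
R_{2,1} = 0.439320 + (0.439320 − 0.411858)/3 = 0.448474
R_{2,2} = 0.448474 + (0.448474 − 0.450916)/15 = 0.448311

0.4483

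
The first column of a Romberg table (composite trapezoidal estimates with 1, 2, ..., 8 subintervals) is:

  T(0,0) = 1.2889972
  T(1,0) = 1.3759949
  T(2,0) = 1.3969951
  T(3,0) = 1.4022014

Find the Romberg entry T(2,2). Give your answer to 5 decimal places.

T(1,1) = (4·1.3759949 − 1.2889972) / 3 = 1.4049941
T(2,1) = 1.3969951 + (1.3969951 − 1.3759949)/3 = 1.4039952
T(2,2) = 1.4039952 + (1.4039952 − 1.4049941)/15 = 1.4039286

1.40393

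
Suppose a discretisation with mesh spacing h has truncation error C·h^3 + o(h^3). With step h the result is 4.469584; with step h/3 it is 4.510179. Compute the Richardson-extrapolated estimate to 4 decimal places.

Extrapolated value = (27·A(h/3) − A(h)) / (27 − 1)
= (27·4.510179 − 4.469584) / 26
= 117.305249 / 26 = 4.511740

4.5117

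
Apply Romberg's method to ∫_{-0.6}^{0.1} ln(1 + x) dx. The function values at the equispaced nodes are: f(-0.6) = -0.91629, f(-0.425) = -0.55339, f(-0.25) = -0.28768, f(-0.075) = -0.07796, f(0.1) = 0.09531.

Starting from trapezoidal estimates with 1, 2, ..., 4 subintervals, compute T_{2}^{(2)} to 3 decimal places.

T_{0}^{(0)} (trapezoid, 1 panel, h=0.7000): -0.28734
T_{1}^{(0)} (trapezoid, 2 panels, h=0.3500): -0.24436
T_{2}^{(0)} (trapezoid, 4 panels, h=0.1750): -0.23267
T_{1}^{(1)} = -0.24436 + (-0.24436 − (-0.28734))/3 = -0.23003
T_{2}^{(1)} = -0.23267 + (-0.23267 − (-0.24436))/3 = -0.22877
T_{2}^{(2)} = -0.22877 + (-0.22877 − (-0.23003))/15 = -0.22869

-0.229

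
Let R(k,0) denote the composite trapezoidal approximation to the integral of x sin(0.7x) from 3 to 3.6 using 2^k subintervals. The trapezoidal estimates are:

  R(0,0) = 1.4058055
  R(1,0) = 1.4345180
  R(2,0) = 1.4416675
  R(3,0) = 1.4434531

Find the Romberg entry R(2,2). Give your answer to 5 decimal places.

1.44405

R(1,1) = 1.4345180 + (1.4345180 − 1.4058055)/3 = 1.4440888
R(2,1) = (4·1.4416675 − 1.4345180) / 3 = 1.4440507
R(2,2) = (16·1.4440507 − 1.4440888) / 15 = 1.4440482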